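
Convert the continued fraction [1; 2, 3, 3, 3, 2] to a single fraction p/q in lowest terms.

Fold from the inside: start with 2/1.
  3 + 1/2 = 7/2
  3 + 2/7 = 23/7
  3 + 7/23 = 76/23
  2 + 23/76 = 175/76
  1 + 76/175 = 251/175

251/175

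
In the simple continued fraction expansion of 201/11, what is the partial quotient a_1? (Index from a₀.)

3

201 = 18·11 + 3   →  a_0 = 18
11 = 3·3 + 2   →  a_1 = 3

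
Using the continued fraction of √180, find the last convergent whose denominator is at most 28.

√180 = [13; 2, 2, 2, 26, …] (period length 4).
Convergents:
  p_0/q_0 = 13/1
  p_1/q_1 = 27/2
  p_2/q_2 = 67/5
  p_3/q_3 = 161/12
  p_4/q_4 = 4253/317
q_3 = 12 ≤ 28 < 317 = q_4, so the answer is 161/12.

161/12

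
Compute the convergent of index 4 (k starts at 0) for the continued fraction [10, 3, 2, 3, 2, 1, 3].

566/55

Using pₖ = aₖpₖ₋₁ + pₖ₋₂, qₖ = aₖqₖ₋₁ + qₖ₋₂ (with p₋₁=1, p₋₂=0, q₋₁=0, q₋₂=1):
  k=0: a=10, p=10, q=1
  k=1: a=3, p=31, q=3
  k=2: a=2, p=72, q=7
  k=3: a=3, p=247, q=24
  k=4: a=2, p=566, q=55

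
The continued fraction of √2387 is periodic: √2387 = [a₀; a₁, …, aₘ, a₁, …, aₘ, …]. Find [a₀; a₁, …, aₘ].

[48; 1, 5, 1, 96]

a₀ = ⌊√2387⌋ = 48.
With m₀=0, d₀=1 and mₖ₊₁ = dₖaₖ − mₖ, dₖ₊₁ = (n − mₖ₊₁²)/dₖ, aₖ₊₁ = ⌊(a₀+mₖ₊₁)/dₖ₊₁⌋:
  k=1: m=48, d=83, a=1
  k=2: m=35, d=14, a=5
  k=3: m=35, d=83, a=1
  k=4: m=48, d=1, a=96
d=1 and a=2a₀=96 at k=4, so the next step gives (m, d) = (48, 83) again — its k=1 value — and the period has length 4.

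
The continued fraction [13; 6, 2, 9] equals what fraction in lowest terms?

1618/123

Fold from the inside: start with 9/1.
  2 + 1/9 = 19/9
  6 + 9/19 = 123/19
  13 + 19/123 = 1618/123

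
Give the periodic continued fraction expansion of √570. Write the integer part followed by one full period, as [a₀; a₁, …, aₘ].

a₀ = ⌊√570⌋ = 23.
With m₀=0, d₀=1 and mₖ₊₁ = dₖaₖ − mₖ, dₖ₊₁ = (n − mₖ₊₁²)/dₖ, aₖ₊₁ = ⌊(a₀+mₖ₊₁)/dₖ₊₁⌋:
  k=1: m=23, d=41, a=1
  k=2: m=18, d=6, a=6
  k=3: m=18, d=41, a=1
  k=4: m=23, d=1, a=46
d=1 and a=2a₀=46 at k=4, so the next step gives (m, d) = (23, 41) again — its k=1 value — and the period has length 4.

[23; 1, 6, 1, 46]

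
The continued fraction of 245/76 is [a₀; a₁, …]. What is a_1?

4

245 = 3·76 + 17   →  a_0 = 3
76 = 4·17 + 8   →  a_1 = 4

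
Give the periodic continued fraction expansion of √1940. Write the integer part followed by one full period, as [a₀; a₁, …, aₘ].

a₀ = ⌊√1940⌋ = 44.

[44; 22, 88]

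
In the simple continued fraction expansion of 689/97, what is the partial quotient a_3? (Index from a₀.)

2

689 = 7·97 + 10   →  a_0 = 7
97 = 9·10 + 7   →  a_1 = 9
10 = 1·7 + 3   →  a_2 = 1
7 = 2·3 + 1   →  a_3 = 2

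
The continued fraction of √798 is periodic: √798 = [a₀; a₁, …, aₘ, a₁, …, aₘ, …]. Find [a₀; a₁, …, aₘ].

a₀ = ⌊√798⌋ = 28.
With m₀=0, d₀=1 and mₖ₊₁ = dₖaₖ − mₖ, dₖ₊₁ = (n − mₖ₊₁²)/dₖ, aₖ₊₁ = ⌊(a₀+mₖ₊₁)/dₖ₊₁⌋:
  k=1: m=28, d=14, a=4
  k=2: m=28, d=1, a=56
d=1 and a=2a₀=56 at k=2, so the next step gives (m, d) = (28, 14) again — its k=1 value — and the period has length 2.

[28; 4, 56]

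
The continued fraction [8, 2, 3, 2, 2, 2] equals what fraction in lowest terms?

Using pₖ = aₖpₖ₋₁ + pₖ₋₂ and qₖ = aₖqₖ₋₁ + qₖ₋₂:
  k=0: a=8, p=8, q=1
  k=1: a=2, p=17, q=2
  k=2: a=3, p=59, q=7
  k=3: a=2, p=135, q=16
  k=4: a=2, p=329, q=39
  k=5: a=2, p=793, q=94

793/94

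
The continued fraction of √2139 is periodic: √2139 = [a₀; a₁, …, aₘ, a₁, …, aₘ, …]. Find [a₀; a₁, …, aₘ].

a₀ = ⌊√2139⌋ = 46.
With m₀=0, d₀=1 and mₖ₊₁ = dₖaₖ − mₖ, dₖ₊₁ = (n − mₖ₊₁²)/dₖ, aₖ₊₁ = ⌊(a₀+mₖ₊₁)/dₖ₊₁⌋:
  k=1: m=46, d=23, a=4
  k=2: m=46, d=1, a=92
d=1 and a=2a₀=92 at k=2, so the next step gives (m, d) = (46, 23) again — its k=1 value — and the period has length 2.

[46; 4, 92]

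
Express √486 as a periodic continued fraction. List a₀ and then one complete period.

a₀ = ⌊√486⌋ = 22.
With m₀=0, d₀=1 and mₖ₊₁ = dₖaₖ − mₖ, dₖ₊₁ = (n − mₖ₊₁²)/dₖ, aₖ₊₁ = ⌊(a₀+mₖ₊₁)/dₖ₊₁⌋:
  k=1: m=22, d=2, a=22
  k=2: m=22, d=1, a=44
d=1 and a=2a₀=44 at k=2, so the next step gives (m, d) = (22, 2) again — its k=1 value — and the period has length 2.

[22; 22, 44]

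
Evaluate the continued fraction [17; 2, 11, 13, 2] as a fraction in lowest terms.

Using pₖ = aₖpₖ₋₁ + pₖ₋₂ and qₖ = aₖqₖ₋₁ + qₖ₋₂:
  k=0: a=17, p=17, q=1
  k=1: a=2, p=35, q=2
  k=2: a=11, p=402, q=23
  k=3: a=13, p=5261, q=301
  k=4: a=2, p=10924, q=625

10924/625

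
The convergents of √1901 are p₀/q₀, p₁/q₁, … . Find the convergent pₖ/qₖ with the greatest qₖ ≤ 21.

218/5

√1901 = [43; 1, 1, 1, 1, 86, …] (period length 5).
Convergents:
  p_0/q_0 = 43/1
  p_1/q_1 = 44/1
  p_2/q_2 = 87/2
  p_3/q_3 = 131/3
  p_4/q_4 = 218/5
  p_5/q_5 = 18879/433
q_4 = 5 ≤ 21 < 433 = q_5, so the answer is 218/5.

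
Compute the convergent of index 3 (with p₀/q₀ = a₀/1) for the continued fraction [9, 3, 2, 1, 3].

93/10

Using pₖ = aₖpₖ₋₁ + pₖ₋₂, qₖ = aₖqₖ₋₁ + qₖ₋₂ (with p₋₁=1, p₋₂=0, q₋₁=0, q₋₂=1):
  k=0: a=9, p=9, q=1
  k=1: a=3, p=28, q=3
  k=2: a=2, p=65, q=7
  k=3: a=1, p=93, q=10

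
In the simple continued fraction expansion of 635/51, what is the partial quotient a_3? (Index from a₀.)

635 = 12·51 + 23   →  a_0 = 12
51 = 2·23 + 5   →  a_1 = 2
23 = 4·5 + 3   →  a_2 = 4
5 = 1·3 + 2   →  a_3 = 1

1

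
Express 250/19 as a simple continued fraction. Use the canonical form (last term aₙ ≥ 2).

250 = 13·19 + 3
19 = 6·3 + 1
3 = 3·1 + 0  (stop)
So 250/19 = [13; 6, 3].

[13; 6, 3]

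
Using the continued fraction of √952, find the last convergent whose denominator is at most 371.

9966/323

√952 = [30; 1, 5, 1, 6, 1, 5, 1, 60, …] (period length 8).
Convergents:
  p_0/q_0 = 30/1
  p_1/q_1 = 31/1
  p_2/q_2 = 185/6
  p_3/q_3 = 216/7
  p_4/q_4 = 1481/48
  p_5/q_5 = 1697/55
  p_6/q_6 = 9966/323
  p_7/q_7 = 11663/378
q_6 = 323 ≤ 371 < 378 = q_7, so the answer is 9966/323.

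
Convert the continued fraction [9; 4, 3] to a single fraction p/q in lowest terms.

Using pₖ = aₖpₖ₋₁ + pₖ₋₂ and qₖ = aₖqₖ₋₁ + qₖ₋₂:
  k=0: a=9, p=9, q=1
  k=1: a=4, p=37, q=4
  k=2: a=3, p=120, q=13

120/13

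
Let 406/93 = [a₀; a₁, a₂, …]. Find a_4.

406 = 4·93 + 34   →  a_0 = 4
93 = 2·34 + 25   →  a_1 = 2
34 = 1·25 + 9   →  a_2 = 1
25 = 2·9 + 7   →  a_3 = 2
9 = 1·7 + 2   →  a_4 = 1

1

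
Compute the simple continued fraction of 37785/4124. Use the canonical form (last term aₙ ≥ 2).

37785 = 9×4124 + 669
4124 = 6×669 + 110
669 = 6×110 + 9
110 = 12×9 + 2
9 = 4×2 + 1
2 = 2×1 + 0  (stop)
So 37785/4124 = [9; 6, 6, 12, 4, 2].

[9; 6, 6, 12, 4, 2]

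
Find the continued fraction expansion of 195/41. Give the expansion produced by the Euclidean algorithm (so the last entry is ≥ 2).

[4; 1, 3, 10]

195 = 4×41 + 31
41 = 1×31 + 10
31 = 3×10 + 1
10 = 10×1 + 0  (stop)
So 195/41 = [4; 1, 3, 10].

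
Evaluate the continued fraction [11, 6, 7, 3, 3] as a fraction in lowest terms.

Fold from the inside: start with 3/1.
  3 + 1/3 = 10/3
  7 + 3/10 = 73/10
  6 + 10/73 = 448/73
  11 + 73/448 = 5001/448

5001/448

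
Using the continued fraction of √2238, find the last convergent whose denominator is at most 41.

615/13

√2238 = [47; 3, 3, 1, 30, 1, 3, 3, 94, …] (period length 8).
Convergents:
  p_0/q_0 = 47/1
  p_1/q_1 = 142/3
  p_2/q_2 = 473/10
  p_3/q_3 = 615/13
  p_4/q_4 = 18923/400
q_3 = 13 ≤ 41 < 400 = q_4, so the answer is 615/13.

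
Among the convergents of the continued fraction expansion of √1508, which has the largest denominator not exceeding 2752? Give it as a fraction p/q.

√1508 = [38; 1, 4, 1, 76, …] (period length 4).
Convergents:
  p_0/q_0 = 38/1
  p_1/q_1 = 39/1
  p_2/q_2 = 194/5
  p_3/q_3 = 233/6
  p_4/q_4 = 17902/461
  p_5/q_5 = 18135/467
  p_6/q_6 = 90442/2329
  p_7/q_7 = 108577/2796
q_6 = 2329 ≤ 2752 < 2796 = q_7, so the answer is 90442/2329.

90442/2329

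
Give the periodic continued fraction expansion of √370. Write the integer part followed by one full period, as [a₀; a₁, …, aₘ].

[19; 4, 4, 38]

a₀ = ⌊√370⌋ = 19.
With m₀=0, d₀=1 and mₖ₊₁ = dₖaₖ − mₖ, dₖ₊₁ = (n − mₖ₊₁²)/dₖ, aₖ₊₁ = ⌊(a₀+mₖ₊₁)/dₖ₊₁⌋:
  k=1: m=19, d=9, a=4
  k=2: m=17, d=9, a=4
  k=3: m=19, d=1, a=38
d=1 and a=2a₀=38 at k=3, so the next step gives (m, d) = (19, 9) again — its k=1 value — and the period has length 3.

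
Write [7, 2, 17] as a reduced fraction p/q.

262/35

Using pₖ = aₖpₖ₋₁ + pₖ₋₂ and qₖ = aₖqₖ₋₁ + qₖ₋₂:
  k=0: a=7, p=7, q=1
  k=1: a=2, p=15, q=2
  k=2: a=17, p=262, q=35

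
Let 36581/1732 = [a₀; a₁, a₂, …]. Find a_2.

3

36581 = 21·1732 + 209   →  a_0 = 21
1732 = 8·209 + 60   →  a_1 = 8
209 = 3·60 + 29   →  a_2 = 3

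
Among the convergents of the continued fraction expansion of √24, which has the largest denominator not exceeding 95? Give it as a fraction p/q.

√24 = [4; 1, 8, …] (period length 2).
Convergents:
  p_0/q_0 = 4/1
  p_1/q_1 = 5/1
  p_2/q_2 = 44/9
  p_3/q_3 = 49/10
  p_4/q_4 = 436/89
  p_5/q_5 = 485/99
q_4 = 89 ≤ 95 < 99 = q_5, so the answer is 436/89.

436/89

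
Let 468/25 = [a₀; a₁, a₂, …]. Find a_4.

468 = 18·25 + 18   →  a_0 = 18
25 = 1·18 + 7   →  a_1 = 1
18 = 2·7 + 4   →  a_2 = 2
7 = 1·4 + 3   →  a_3 = 1
4 = 1·3 + 1   →  a_4 = 1

1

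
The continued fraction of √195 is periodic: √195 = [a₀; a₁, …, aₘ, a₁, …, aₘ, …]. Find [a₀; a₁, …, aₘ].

[13; 1, 26]

a₀ = ⌊√195⌋ = 13.
With m₀=0, d₀=1 and mₖ₊₁ = dₖaₖ − mₖ, dₖ₊₁ = (n − mₖ₊₁²)/dₖ, aₖ₊₁ = ⌊(a₀+mₖ₊₁)/dₖ₊₁⌋:
  k=1: m=13, d=26, a=1
  k=2: m=13, d=1, a=26
d=1 and a=2a₀=26 at k=2, so the next step gives (m, d) = (13, 26) again — its k=1 value — and the period has length 2.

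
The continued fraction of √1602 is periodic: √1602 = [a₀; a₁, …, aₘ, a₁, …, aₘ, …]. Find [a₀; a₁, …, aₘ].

[40; 40, 80]

a₀ = ⌊√1602⌋ = 40.
With m₀=0, d₀=1 and mₖ₊₁ = dₖaₖ − mₖ, dₖ₊₁ = (n − mₖ₊₁²)/dₖ, aₖ₊₁ = ⌊(a₀+mₖ₊₁)/dₖ₊₁⌋:
  k=1: m=40, d=2, a=40
  k=2: m=40, d=1, a=80
d=1 and a=2a₀=80 at k=2, so the next step gives (m, d) = (40, 2) again — its k=1 value — and the period has length 2.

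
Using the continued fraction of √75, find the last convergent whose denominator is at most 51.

√75 = [8; 1, 1, 1, 16, …] (period length 4).
Convergents:
  p_0/q_0 = 8/1
  p_1/q_1 = 9/1
  p_2/q_2 = 17/2
  p_3/q_3 = 26/3
  p_4/q_4 = 433/50
  p_5/q_5 = 459/53
q_4 = 50 ≤ 51 < 53 = q_5, so the answer is 433/50.

433/50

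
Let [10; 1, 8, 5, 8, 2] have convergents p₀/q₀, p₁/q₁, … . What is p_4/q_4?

4106/377

Using pₖ = aₖpₖ₋₁ + pₖ₋₂, qₖ = aₖqₖ₋₁ + qₖ₋₂ (with p₋₁=1, p₋₂=0, q₋₁=0, q₋₂=1):
  k=0: a=10, p=10, q=1
  k=1: a=1, p=11, q=1
  k=2: a=8, p=98, q=9
  k=3: a=5, p=501, q=46
  k=4: a=8, p=4106, q=377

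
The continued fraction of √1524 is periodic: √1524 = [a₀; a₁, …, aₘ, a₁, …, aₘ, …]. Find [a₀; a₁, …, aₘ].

a₀ = ⌊√1524⌋ = 39.
With m₀=0, d₀=1 and mₖ₊₁ = dₖaₖ − mₖ, dₖ₊₁ = (n − mₖ₊₁²)/dₖ, aₖ₊₁ = ⌊(a₀+mₖ₊₁)/dₖ₊₁⌋:
  k=1: m=39, d=3, a=26
  k=2: m=39, d=1, a=78
d=1 and a=2a₀=78 at k=2, so the next step gives (m, d) = (39, 3) again — its k=1 value — and the period has length 2.

[39; 26, 78]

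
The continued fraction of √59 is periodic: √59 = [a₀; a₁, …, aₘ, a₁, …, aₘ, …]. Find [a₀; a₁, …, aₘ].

[7; 1, 2, 7, 2, 1, 14]

a₀ = ⌊√59⌋ = 7.
With m₀=0, d₀=1 and mₖ₊₁ = dₖaₖ − mₖ, dₖ₊₁ = (n − mₖ₊₁²)/dₖ, aₖ₊₁ = ⌊(a₀+mₖ₊₁)/dₖ₊₁⌋:
  k=1: m=7, d=10, a=1
  k=2: m=3, d=5, a=2
  k=3: m=7, d=2, a=7
  k=4: m=7, d=5, a=2
  k=5: m=3, d=10, a=1
  k=6: m=7, d=1, a=14
d=1 and a=2a₀=14 at k=6, so the next step gives (m, d) = (7, 10) again — its k=1 value — and the period has length 6.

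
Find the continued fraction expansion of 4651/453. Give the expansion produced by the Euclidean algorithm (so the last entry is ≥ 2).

4651 = 10*453 + 121
453 = 3*121 + 90
121 = 1*90 + 31
90 = 2*31 + 28
31 = 1*28 + 3
28 = 9*3 + 1
3 = 3*1 + 0  (stop)
So 4651/453 = [10; 3, 1, 2, 1, 9, 3].

[10; 3, 1, 2, 1, 9, 3]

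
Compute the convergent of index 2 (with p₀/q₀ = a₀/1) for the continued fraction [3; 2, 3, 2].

24/7

Using pₖ = aₖpₖ₋₁ + pₖ₋₂, qₖ = aₖqₖ₋₁ + qₖ₋₂ (with p₋₁=1, p₋₂=0, q₋₁=0, q₋₂=1):
  k=0: a=3, p=3, q=1
  k=1: a=2, p=7, q=2
  k=2: a=3, p=24, q=7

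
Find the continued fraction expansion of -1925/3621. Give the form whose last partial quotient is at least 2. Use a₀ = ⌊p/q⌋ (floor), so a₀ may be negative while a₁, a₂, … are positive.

[-1; 2, 7, 2, 2, 6, 7]

-1925 = -1*3621 + 1696
3621 = 2*1696 + 229
1696 = 7*229 + 93
229 = 2*93 + 43
93 = 2*43 + 7
43 = 6*7 + 1
7 = 7*1 + 0  (stop)
So -1925/3621 = [-1; 2, 7, 2, 2, 6, 7].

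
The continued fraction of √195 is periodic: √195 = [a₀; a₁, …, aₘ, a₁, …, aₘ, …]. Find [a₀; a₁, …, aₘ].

a₀ = ⌊√195⌋ = 13.

[13; 1, 26]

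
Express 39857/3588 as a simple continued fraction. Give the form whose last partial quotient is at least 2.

[11; 9, 4, 2, 8, 5]

39857 = 11×3588 + 389
3588 = 9×389 + 87
389 = 4×87 + 41
87 = 2×41 + 5
41 = 8×5 + 1
5 = 5×1 + 0  (stop)
So 39857/3588 = [11; 9, 4, 2, 8, 5].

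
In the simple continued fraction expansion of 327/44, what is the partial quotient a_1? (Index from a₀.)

2

327 = 7·44 + 19   →  a_0 = 7
44 = 2·19 + 6   →  a_1 = 2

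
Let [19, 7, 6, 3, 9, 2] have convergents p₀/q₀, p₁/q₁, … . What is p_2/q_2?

Using pₖ = aₖpₖ₋₁ + pₖ₋₂, qₖ = aₖqₖ₋₁ + qₖ₋₂ (with p₋₁=1, p₋₂=0, q₋₁=0, q₋₂=1):
  k=0: a=19, p=19, q=1
  k=1: a=7, p=134, q=7
  k=2: a=6, p=823, q=43

823/43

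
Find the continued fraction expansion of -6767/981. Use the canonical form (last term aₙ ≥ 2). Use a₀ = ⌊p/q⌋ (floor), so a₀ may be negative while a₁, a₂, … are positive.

[-7; 9, 1, 4, 3, 1, 4]

-6767 = -7*981 + 100
981 = 9*100 + 81
100 = 1*81 + 19
81 = 4*19 + 5
19 = 3*5 + 4
5 = 1*4 + 1
4 = 4*1 + 0  (stop)
So -6767/981 = [-7; 9, 1, 4, 3, 1, 4].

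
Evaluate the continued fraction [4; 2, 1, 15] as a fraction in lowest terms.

204/47

Using pₖ = aₖpₖ₋₁ + pₖ₋₂ and qₖ = aₖqₖ₋₁ + qₖ₋₂:
  k=0: a=4, p=4, q=1
  k=1: a=2, p=9, q=2
  k=2: a=1, p=13, q=3
  k=3: a=15, p=204, q=47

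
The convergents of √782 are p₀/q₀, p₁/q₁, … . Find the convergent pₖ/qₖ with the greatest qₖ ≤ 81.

783/28

√782 = [27; 1, 26, 1, 54, …] (period length 4).
Convergents:
  p_0/q_0 = 27/1
  p_1/q_1 = 28/1
  p_2/q_2 = 755/27
  p_3/q_3 = 783/28
  p_4/q_4 = 43037/1539
q_3 = 28 ≤ 81 < 1539 = q_4, so the answer is 783/28.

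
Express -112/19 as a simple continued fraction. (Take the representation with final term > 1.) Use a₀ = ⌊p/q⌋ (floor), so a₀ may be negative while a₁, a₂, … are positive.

[-6; 9, 2]

-112 = -6·19 + 2
19 = 9·2 + 1
2 = 2·1 + 0  (stop)
So -112/19 = [-6; 9, 2].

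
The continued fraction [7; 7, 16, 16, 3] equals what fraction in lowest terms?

Fold from the inside: start with 3/1.
  16 + 1/3 = 49/3
  16 + 3/49 = 787/49
  7 + 49/787 = 5558/787
  7 + 787/5558 = 39693/5558

39693/5558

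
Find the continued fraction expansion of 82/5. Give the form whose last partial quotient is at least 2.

82 = 16·5 + 2
5 = 2·2 + 1
2 = 2·1 + 0  (stop)
So 82/5 = [16; 2, 2].

[16; 2, 2]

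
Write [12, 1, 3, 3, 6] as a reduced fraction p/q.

Using pₖ = aₖpₖ₋₁ + pₖ₋₂ and qₖ = aₖqₖ₋₁ + qₖ₋₂:
  k=0: a=12, p=12, q=1
  k=1: a=1, p=13, q=1
  k=2: a=3, p=51, q=4
  k=3: a=3, p=166, q=13
  k=4: a=6, p=1047, q=82

1047/82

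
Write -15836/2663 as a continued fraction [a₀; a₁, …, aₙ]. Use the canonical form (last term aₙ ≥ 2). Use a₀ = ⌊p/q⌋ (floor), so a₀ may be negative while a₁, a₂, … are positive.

[-6; 18, 1, 3, 17, 2]

-15836 = -6*2663 + 142
2663 = 18*142 + 107
142 = 1*107 + 35
107 = 3*35 + 2
35 = 17*2 + 1
2 = 2*1 + 0  (stop)
So -15836/2663 = [-6; 18, 1, 3, 17, 2].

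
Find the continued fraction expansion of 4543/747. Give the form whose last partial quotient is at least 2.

[6; 12, 4, 15]

4543 = 6×747 + 61
747 = 12×61 + 15
61 = 4×15 + 1
15 = 15×1 + 0  (stop)
So 4543/747 = [6; 12, 4, 15].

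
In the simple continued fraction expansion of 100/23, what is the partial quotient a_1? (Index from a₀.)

100 = 4·23 + 8   →  a_0 = 4
23 = 2·8 + 7   →  a_1 = 2

2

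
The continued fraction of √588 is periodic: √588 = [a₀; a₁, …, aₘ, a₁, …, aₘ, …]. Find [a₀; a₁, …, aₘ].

a₀ = ⌊√588⌋ = 24.

[24; 4, 48]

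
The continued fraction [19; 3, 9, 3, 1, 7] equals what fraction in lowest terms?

Using pₖ = aₖpₖ₋₁ + pₖ₋₂ and qₖ = aₖqₖ₋₁ + qₖ₋₂:
  k=0: a=19, p=19, q=1
  k=1: a=3, p=58, q=3
  k=2: a=9, p=541, q=28
  k=3: a=3, p=1681, q=87
  k=4: a=1, p=2222, q=115
  k=5: a=7, p=17235, q=892

17235/892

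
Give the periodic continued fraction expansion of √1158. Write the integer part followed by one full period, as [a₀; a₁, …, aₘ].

[34; 34, 68]

a₀ = ⌊√1158⌋ = 34.
With m₀=0, d₀=1 and mₖ₊₁ = dₖaₖ − mₖ, dₖ₊₁ = (n − mₖ₊₁²)/dₖ, aₖ₊₁ = ⌊(a₀+mₖ₊₁)/dₖ₊₁⌋:
  k=1: m=34, d=2, a=34
  k=2: m=34, d=1, a=68
d=1 and a=2a₀=68 at k=2, so the next step gives (m, d) = (34, 2) again — its k=1 value — and the period has length 2.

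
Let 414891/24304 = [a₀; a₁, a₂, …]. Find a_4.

7

414891 = 17·24304 + 1723   →  a_0 = 17
24304 = 14·1723 + 182   →  a_1 = 14
1723 = 9·182 + 85   →  a_2 = 9
182 = 2·85 + 12   →  a_3 = 2
85 = 7·12 + 1   →  a_4 = 7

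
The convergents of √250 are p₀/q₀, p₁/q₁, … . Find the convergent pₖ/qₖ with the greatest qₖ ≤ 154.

√250 = [15; 1, 4, 3, 3, 4, 1, 30, …] (period length 7).
Convergents:
  p_0/q_0 = 15/1
  p_1/q_1 = 16/1
  p_2/q_2 = 79/5
  p_3/q_3 = 253/16
  p_4/q_4 = 838/53
  p_5/q_5 = 3605/228
q_4 = 53 ≤ 154 < 228 = q_5, so the answer is 838/53.

838/53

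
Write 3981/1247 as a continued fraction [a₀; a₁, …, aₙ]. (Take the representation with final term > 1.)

[3; 5, 5, 9, 2, 2]

3981 = 3·1247 + 240
1247 = 5·240 + 47
240 = 5·47 + 5
47 = 9·5 + 2
5 = 2·2 + 1
2 = 2·1 + 0  (stop)
So 3981/1247 = [3; 5, 5, 9, 2, 2].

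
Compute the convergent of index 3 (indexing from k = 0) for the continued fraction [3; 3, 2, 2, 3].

56/17

Using pₖ = aₖpₖ₋₁ + pₖ₋₂, qₖ = aₖqₖ₋₁ + qₖ₋₂ (with p₋₁=1, p₋₂=0, q₋₁=0, q₋₂=1):
  k=0: a=3, p=3, q=1
  k=1: a=3, p=10, q=3
  k=2: a=2, p=23, q=7
  k=3: a=2, p=56, q=17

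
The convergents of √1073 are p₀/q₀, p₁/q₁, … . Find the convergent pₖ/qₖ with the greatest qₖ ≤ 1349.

√1073 = [32; 1, 3, 9, 9, 3, 1, 64, …] (period length 7).
Convergents:
  p_0/q_0 = 32/1
  p_1/q_1 = 33/1
  p_2/q_2 = 131/4
  p_3/q_3 = 1212/37
  p_4/q_4 = 11039/337
  p_5/q_5 = 34329/1048
  p_6/q_6 = 45368/1385
q_5 = 1048 ≤ 1349 < 1385 = q_6, so the answer is 34329/1048.

34329/1048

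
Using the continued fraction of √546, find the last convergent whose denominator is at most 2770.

32503/1391

√546 = [23; 2, 1, 2, 1, 2, 46, …] (period length 6).
Convergents:
  p_0/q_0 = 23/1
  p_1/q_1 = 47/2
  p_2/q_2 = 70/3
  p_3/q_3 = 187/8
  p_4/q_4 = 257/11
  p_5/q_5 = 701/30
  p_6/q_6 = 32503/1391
  p_7/q_7 = 65707/2812
q_6 = 1391 ≤ 2770 < 2812 = q_7, so the answer is 32503/1391.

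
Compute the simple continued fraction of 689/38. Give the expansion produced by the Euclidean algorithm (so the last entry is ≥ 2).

[18; 7, 1, 1, 2]

689 = 18*38 + 5
38 = 7*5 + 3
5 = 1*3 + 2
3 = 1*2 + 1
2 = 2*1 + 0  (stop)
So 689/38 = [18; 7, 1, 1, 2].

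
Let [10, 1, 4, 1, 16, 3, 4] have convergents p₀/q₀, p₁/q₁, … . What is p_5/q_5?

3347/309

Using pₖ = aₖpₖ₋₁ + pₖ₋₂, qₖ = aₖqₖ₋₁ + qₖ₋₂ (with p₋₁=1, p₋₂=0, q₋₁=0, q₋₂=1):
  k=0: a=10, p=10, q=1
  k=1: a=1, p=11, q=1
  k=2: a=4, p=54, q=5
  k=3: a=1, p=65, q=6
  k=4: a=16, p=1094, q=101
  k=5: a=3, p=3347, q=309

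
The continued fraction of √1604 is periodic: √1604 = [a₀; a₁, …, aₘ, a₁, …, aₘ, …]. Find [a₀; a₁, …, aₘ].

a₀ = ⌊√1604⌋ = 40.
With m₀=0, d₀=1 and mₖ₊₁ = dₖaₖ − mₖ, dₖ₊₁ = (n − mₖ₊₁²)/dₖ, aₖ₊₁ = ⌊(a₀+mₖ₊₁)/dₖ₊₁⌋:
  k=1: m=40, d=4, a=20
  k=2: m=40, d=1, a=80
d=1 and a=2a₀=80 at k=2, so the next step gives (m, d) = (40, 4) again — its k=1 value — and the period has length 2.

[40; 20, 80]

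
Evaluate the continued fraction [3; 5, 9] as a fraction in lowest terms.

Fold from the inside: start with 9/1.
  5 + 1/9 = 46/9
  3 + 9/46 = 147/46

147/46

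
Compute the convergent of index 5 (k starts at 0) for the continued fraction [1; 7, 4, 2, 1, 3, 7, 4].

Using pₖ = aₖpₖ₋₁ + pₖ₋₂, qₖ = aₖqₖ₋₁ + qₖ₋₂ (with p₋₁=1, p₋₂=0, q₋₁=0, q₋₂=1):
  k=0: a=1, p=1, q=1
  k=1: a=7, p=8, q=7
  k=2: a=4, p=33, q=29
  k=3: a=2, p=74, q=65
  k=4: a=1, p=107, q=94
  k=5: a=3, p=395, q=347

395/347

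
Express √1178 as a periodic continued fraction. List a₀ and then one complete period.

a₀ = ⌊√1178⌋ = 34.
With m₀=0, d₀=1 and mₖ₊₁ = dₖaₖ − mₖ, dₖ₊₁ = (n − mₖ₊₁²)/dₖ, aₖ₊₁ = ⌊(a₀+mₖ₊₁)/dₖ₊₁⌋:
  k=1: m=34, d=22, a=3
  k=2: m=32, d=7, a=9
  k=3: m=31, d=31, a=2
  k=4: m=31, d=7, a=9
  k=5: m=32, d=22, a=3
  k=6: m=34, d=1, a=68
d=1 and a=2a₀=68 at k=6, so the next step gives (m, d) = (34, 22) again — its k=1 value — and the period has length 6.

[34; 3, 9, 2, 9, 3, 68]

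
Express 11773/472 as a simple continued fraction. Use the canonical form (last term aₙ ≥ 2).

[24; 1, 16, 2, 13]

11773 = 24×472 + 445
472 = 1×445 + 27
445 = 16×27 + 13
27 = 2×13 + 1
13 = 13×1 + 0  (stop)
So 11773/472 = [24; 1, 16, 2, 13].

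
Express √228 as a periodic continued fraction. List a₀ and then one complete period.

[15; 10, 30]

a₀ = ⌊√228⌋ = 15.
With m₀=0, d₀=1 and mₖ₊₁ = dₖaₖ − mₖ, dₖ₊₁ = (n − mₖ₊₁²)/dₖ, aₖ₊₁ = ⌊(a₀+mₖ₊₁)/dₖ₊₁⌋:
  k=1: m=15, d=3, a=10
  k=2: m=15, d=1, a=30
d=1 and a=2a₀=30 at k=2, so the next step gives (m, d) = (15, 3) again — its k=1 value — and the period has length 2.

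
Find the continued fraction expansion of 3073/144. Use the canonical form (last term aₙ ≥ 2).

[21; 2, 1, 15, 3]

3073 = 21×144 + 49
144 = 2×49 + 46
49 = 1×46 + 3
46 = 15×3 + 1
3 = 3×1 + 0  (stop)
So 3073/144 = [21; 2, 1, 15, 3].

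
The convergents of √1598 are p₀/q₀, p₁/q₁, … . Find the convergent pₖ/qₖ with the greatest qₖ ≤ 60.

1599/40

√1598 = [39; 1, 38, 1, 78, …] (period length 4).
Convergents:
  p_0/q_0 = 39/1
  p_1/q_1 = 40/1
  p_2/q_2 = 1559/39
  p_3/q_3 = 1599/40
  p_4/q_4 = 126281/3159
q_3 = 40 ≤ 60 < 3159 = q_4, so the answer is 1599/40.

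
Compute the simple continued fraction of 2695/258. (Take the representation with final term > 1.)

2695 = 10·258 + 115
258 = 2·115 + 28
115 = 4·28 + 3
28 = 9·3 + 1
3 = 3·1 + 0  (stop)
So 2695/258 = [10; 2, 4, 9, 3].

[10; 2, 4, 9, 3]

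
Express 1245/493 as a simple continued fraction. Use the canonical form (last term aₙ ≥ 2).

[2; 1, 1, 9, 2, 1, 3, 2]

1245 = 2·493 + 259
493 = 1·259 + 234
259 = 1·234 + 25
234 = 9·25 + 9
25 = 2·9 + 7
9 = 1·7 + 2
7 = 3·2 + 1
2 = 2·1 + 0  (stop)
So 1245/493 = [2; 1, 1, 9, 2, 1, 3, 2].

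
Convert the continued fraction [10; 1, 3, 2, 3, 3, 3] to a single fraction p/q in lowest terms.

Fold from the inside: start with 3/1.
  3 + 1/3 = 10/3
  3 + 3/10 = 33/10
  2 + 10/33 = 76/33
  3 + 33/76 = 261/76
  1 + 76/261 = 337/261
  10 + 261/337 = 3631/337

3631/337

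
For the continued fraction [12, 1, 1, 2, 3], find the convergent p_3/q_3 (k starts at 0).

Using pₖ = aₖpₖ₋₁ + pₖ₋₂, qₖ = aₖqₖ₋₁ + qₖ₋₂ (with p₋₁=1, p₋₂=0, q₋₁=0, q₋₂=1):
  k=0: a=12, p=12, q=1
  k=1: a=1, p=13, q=1
  k=2: a=1, p=25, q=2
  k=3: a=2, p=63, q=5

63/5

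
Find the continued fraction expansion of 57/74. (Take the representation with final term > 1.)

[0; 1, 3, 2, 1, 5]

57 = 0·74 + 57
74 = 1·57 + 17
57 = 3·17 + 6
17 = 2·6 + 5
6 = 1·5 + 1
5 = 5·1 + 0  (stop)
So 57/74 = [0; 1, 3, 2, 1, 5].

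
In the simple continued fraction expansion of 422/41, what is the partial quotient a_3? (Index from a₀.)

2

422 = 10·41 + 12   →  a_0 = 10
41 = 3·12 + 5   →  a_1 = 3
12 = 2·5 + 2   →  a_2 = 2
5 = 2·2 + 1   →  a_3 = 2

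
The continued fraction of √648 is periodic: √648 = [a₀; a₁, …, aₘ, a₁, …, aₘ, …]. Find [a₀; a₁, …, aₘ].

[25; 2, 5, 6, 5, 2, 50]

a₀ = ⌊√648⌋ = 25.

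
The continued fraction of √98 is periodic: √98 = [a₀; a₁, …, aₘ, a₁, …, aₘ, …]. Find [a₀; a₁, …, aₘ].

a₀ = ⌊√98⌋ = 9.
With m₀=0, d₀=1 and mₖ₊₁ = dₖaₖ − mₖ, dₖ₊₁ = (n − mₖ₊₁²)/dₖ, aₖ₊₁ = ⌊(a₀+mₖ₊₁)/dₖ₊₁⌋:
  k=1: m=9, d=17, a=1
  k=2: m=8, d=2, a=8
  k=3: m=8, d=17, a=1
  k=4: m=9, d=1, a=18
d=1 and a=2a₀=18 at k=4, so the next step gives (m, d) = (9, 17) again — its k=1 value — and the period has length 4.

[9; 1, 8, 1, 18]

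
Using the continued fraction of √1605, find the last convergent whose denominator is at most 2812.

51320/1281

√1605 = [40; 16, 80, …] (period length 2).
Convergents:
  p_0/q_0 = 40/1
  p_1/q_1 = 641/16
  p_2/q_2 = 51320/1281
  p_3/q_3 = 821761/20512
q_2 = 1281 ≤ 2812 < 20512 = q_3, so the answer is 51320/1281.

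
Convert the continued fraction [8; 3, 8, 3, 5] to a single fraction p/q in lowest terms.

Using pₖ = aₖpₖ₋₁ + pₖ₋₂ and qₖ = aₖqₖ₋₁ + qₖ₋₂:
  k=0: a=8, p=8, q=1
  k=1: a=3, p=25, q=3
  k=2: a=8, p=208, q=25
  k=3: a=3, p=649, q=78
  k=4: a=5, p=3453, q=415

3453/415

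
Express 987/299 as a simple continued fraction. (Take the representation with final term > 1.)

[3; 3, 3, 9, 1, 2]

987 = 3×299 + 90
299 = 3×90 + 29
90 = 3×29 + 3
29 = 9×3 + 2
3 = 1×2 + 1
2 = 2×1 + 0  (stop)
So 987/299 = [3; 3, 3, 9, 1, 2].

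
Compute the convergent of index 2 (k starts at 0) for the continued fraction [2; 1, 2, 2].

Using pₖ = aₖpₖ₋₁ + pₖ₋₂, qₖ = aₖqₖ₋₁ + qₖ₋₂ (with p₋₁=1, p₋₂=0, q₋₁=0, q₋₂=1):
  k=0: a=2, p=2, q=1
  k=1: a=1, p=3, q=1
  k=2: a=2, p=8, q=3

8/3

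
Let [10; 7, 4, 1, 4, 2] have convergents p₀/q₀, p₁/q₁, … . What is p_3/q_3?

Using pₖ = aₖpₖ₋₁ + pₖ₋₂, qₖ = aₖqₖ₋₁ + qₖ₋₂ (with p₋₁=1, p₋₂=0, q₋₁=0, q₋₂=1):
  k=0: a=10, p=10, q=1
  k=1: a=7, p=71, q=7
  k=2: a=4, p=294, q=29
  k=3: a=1, p=365, q=36

365/36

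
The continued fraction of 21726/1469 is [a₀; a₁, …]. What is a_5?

15

21726 = 14·1469 + 1160   →  a_0 = 14
1469 = 1·1160 + 309   →  a_1 = 1
1160 = 3·309 + 233   →  a_2 = 3
309 = 1·233 + 76   →  a_3 = 1
233 = 3·76 + 5   →  a_4 = 3
76 = 15·5 + 1   →  a_5 = 15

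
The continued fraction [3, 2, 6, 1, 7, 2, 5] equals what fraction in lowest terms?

4759/1373

Fold from the inside: start with 5/1.
  2 + 1/5 = 11/5
  7 + 5/11 = 82/11
  1 + 11/82 = 93/82
  6 + 82/93 = 640/93
  2 + 93/640 = 1373/640
  3 + 640/1373 = 4759/1373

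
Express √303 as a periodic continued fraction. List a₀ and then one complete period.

[17; 2, 2, 5, 2, 2, 34]

a₀ = ⌊√303⌋ = 17.
With m₀=0, d₀=1 and mₖ₊₁ = dₖaₖ − mₖ, dₖ₊₁ = (n − mₖ₊₁²)/dₖ, aₖ₊₁ = ⌊(a₀+mₖ₊₁)/dₖ₊₁⌋:
  k=1: m=17, d=14, a=2
  k=2: m=11, d=13, a=2
  k=3: m=15, d=6, a=5
  k=4: m=15, d=13, a=2
  k=5: m=11, d=14, a=2
  k=6: m=17, d=1, a=34
d=1 and a=2a₀=34 at k=6, so the next step gives (m, d) = (17, 14) again — its k=1 value — and the period has length 6.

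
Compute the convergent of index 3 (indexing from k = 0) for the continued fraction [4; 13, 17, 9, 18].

Using pₖ = aₖpₖ₋₁ + pₖ₋₂, qₖ = aₖqₖ₋₁ + qₖ₋₂ (with p₋₁=1, p₋₂=0, q₋₁=0, q₋₂=1):
  k=0: a=4, p=4, q=1
  k=1: a=13, p=53, q=13
  k=2: a=17, p=905, q=222
  k=3: a=9, p=8198, q=2011

8198/2011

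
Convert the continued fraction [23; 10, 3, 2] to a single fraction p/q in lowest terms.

1663/72

Using pₖ = aₖpₖ₋₁ + pₖ₋₂ and qₖ = aₖqₖ₋₁ + qₖ₋₂:
  k=0: a=23, p=23, q=1
  k=1: a=10, p=231, q=10
  k=2: a=3, p=716, q=31
  k=3: a=2, p=1663, q=72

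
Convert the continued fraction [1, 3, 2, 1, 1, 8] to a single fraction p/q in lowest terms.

189/146

Fold from the inside: start with 8/1.
  1 + 1/8 = 9/8
  1 + 8/9 = 17/9
  2 + 9/17 = 43/17
  3 + 17/43 = 146/43
  1 + 43/146 = 189/146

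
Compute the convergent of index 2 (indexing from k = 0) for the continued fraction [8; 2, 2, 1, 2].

Using pₖ = aₖpₖ₋₁ + pₖ₋₂, qₖ = aₖqₖ₋₁ + qₖ₋₂ (with p₋₁=1, p₋₂=0, q₋₁=0, q₋₂=1):
  k=0: a=8, p=8, q=1
  k=1: a=2, p=17, q=2
  k=2: a=2, p=42, q=5

42/5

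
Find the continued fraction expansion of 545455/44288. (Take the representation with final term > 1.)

545455 = 12*44288 + 13999
44288 = 3*13999 + 2291
13999 = 6*2291 + 253
2291 = 9*253 + 14
253 = 18*14 + 1
14 = 14*1 + 0  (stop)
So 545455/44288 = [12; 3, 6, 9, 18, 14].

[12; 3, 6, 9, 18, 14]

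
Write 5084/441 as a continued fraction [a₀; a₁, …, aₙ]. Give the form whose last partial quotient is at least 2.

5084 = 11×441 + 233
441 = 1×233 + 208
233 = 1×208 + 25
208 = 8×25 + 8
25 = 3×8 + 1
8 = 8×1 + 0  (stop)
So 5084/441 = [11; 1, 1, 8, 3, 8].

[11; 1, 1, 8, 3, 8]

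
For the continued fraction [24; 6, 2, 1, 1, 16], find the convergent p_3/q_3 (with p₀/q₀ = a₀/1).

459/19

Using pₖ = aₖpₖ₋₁ + pₖ₋₂, qₖ = aₖqₖ₋₁ + qₖ₋₂ (with p₋₁=1, p₋₂=0, q₋₁=0, q₋₂=1):
  k=0: a=24, p=24, q=1
  k=1: a=6, p=145, q=6
  k=2: a=2, p=314, q=13
  k=3: a=1, p=459, q=19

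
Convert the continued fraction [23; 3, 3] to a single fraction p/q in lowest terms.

233/10

Using pₖ = aₖpₖ₋₁ + pₖ₋₂ and qₖ = aₖqₖ₋₁ + qₖ₋₂:
  k=0: a=23, p=23, q=1
  k=1: a=3, p=70, q=3
  k=2: a=3, p=233, q=10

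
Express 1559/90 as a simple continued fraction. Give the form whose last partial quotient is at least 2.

1559 = 17*90 + 29
90 = 3*29 + 3
29 = 9*3 + 2
3 = 1*2 + 1
2 = 2*1 + 0  (stop)
So 1559/90 = [17; 3, 9, 1, 2].

[17; 3, 9, 1, 2]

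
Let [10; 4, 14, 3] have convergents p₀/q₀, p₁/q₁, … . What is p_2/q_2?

584/57

Using pₖ = aₖpₖ₋₁ + pₖ₋₂, qₖ = aₖqₖ₋₁ + qₖ₋₂ (with p₋₁=1, p₋₂=0, q₋₁=0, q₋₂=1):
  k=0: a=10, p=10, q=1
  k=1: a=4, p=41, q=4
  k=2: a=14, p=584, q=57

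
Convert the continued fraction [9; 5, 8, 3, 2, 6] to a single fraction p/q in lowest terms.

Fold from the inside: start with 6/1.
  2 + 1/6 = 13/6
  3 + 6/13 = 45/13
  8 + 13/45 = 373/45
  5 + 45/373 = 1910/373
  9 + 373/1910 = 17563/1910

17563/1910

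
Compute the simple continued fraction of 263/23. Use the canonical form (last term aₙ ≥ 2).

[11; 2, 3, 3]

263 = 11·23 + 10
23 = 2·10 + 3
10 = 3·3 + 1
3 = 3·1 + 0  (stop)
So 263/23 = [11; 2, 3, 3].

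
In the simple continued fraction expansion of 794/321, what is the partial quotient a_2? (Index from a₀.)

8

794 = 2·321 + 152   →  a_0 = 2
321 = 2·152 + 17   →  a_1 = 2
152 = 8·17 + 16   →  a_2 = 8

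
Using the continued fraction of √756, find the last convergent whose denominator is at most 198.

√756 = [27; 2, 54, …] (period length 2).
Convergents:
  p_0/q_0 = 27/1
  p_1/q_1 = 55/2
  p_2/q_2 = 2997/109
  p_3/q_3 = 6049/220
q_2 = 109 ≤ 198 < 220 = q_3, so the answer is 2997/109.

2997/109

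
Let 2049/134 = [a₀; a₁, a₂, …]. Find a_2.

2

2049 = 15·134 + 39   →  a_0 = 15
134 = 3·39 + 17   →  a_1 = 3
39 = 2·17 + 5   →  a_2 = 2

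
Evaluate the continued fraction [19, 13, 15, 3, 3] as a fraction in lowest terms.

Fold from the inside: start with 3/1.
  3 + 1/3 = 10/3
  15 + 3/10 = 153/10
  13 + 10/153 = 1999/153
  19 + 153/1999 = 38134/1999

38134/1999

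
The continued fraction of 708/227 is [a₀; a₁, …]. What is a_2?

2

708 = 3·227 + 27   →  a_0 = 3
227 = 8·27 + 11   →  a_1 = 8
27 = 2·11 + 5   →  a_2 = 2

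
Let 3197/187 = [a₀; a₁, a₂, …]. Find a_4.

1

3197 = 17·187 + 18   →  a_0 = 17
187 = 10·18 + 7   →  a_1 = 10
18 = 2·7 + 4   →  a_2 = 2
7 = 1·4 + 3   →  a_3 = 1
4 = 1·3 + 1   →  a_4 = 1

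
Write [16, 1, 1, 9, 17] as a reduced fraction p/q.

5371/325

Fold from the inside: start with 17/1.
  9 + 1/17 = 154/17
  1 + 17/154 = 171/154
  1 + 154/171 = 325/171
  16 + 171/325 = 5371/325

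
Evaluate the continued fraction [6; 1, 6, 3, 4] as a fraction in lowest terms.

Fold from the inside: start with 4/1.
  3 + 1/4 = 13/4
  6 + 4/13 = 82/13
  1 + 13/82 = 95/82
  6 + 82/95 = 652/95

652/95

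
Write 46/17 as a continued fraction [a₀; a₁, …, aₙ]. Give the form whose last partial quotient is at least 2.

46 = 2*17 + 12
17 = 1*12 + 5
12 = 2*5 + 2
5 = 2*2 + 1
2 = 2*1 + 0  (stop)
So 46/17 = [2; 1, 2, 2, 2].

[2; 1, 2, 2, 2]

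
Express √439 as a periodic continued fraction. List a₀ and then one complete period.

a₀ = ⌊√439⌋ = 20.
With m₀=0, d₀=1 and mₖ₊₁ = dₖaₖ − mₖ, dₖ₊₁ = (n − mₖ₊₁²)/dₖ, aₖ₊₁ = ⌊(a₀+mₖ₊₁)/dₖ₊₁⌋:
  k=1: m=20, d=39, a=1
  k=2: m=19, d=2, a=19
  k=3: m=19, d=39, a=1
  k=4: m=20, d=1, a=40
d=1 and a=2a₀=40 at k=4, so the next step gives (m, d) = (20, 39) again — its k=1 value — and the period has length 4.

[20; 1, 19, 1, 40]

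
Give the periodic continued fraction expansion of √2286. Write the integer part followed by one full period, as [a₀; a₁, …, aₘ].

a₀ = ⌊√2286⌋ = 47.
With m₀=0, d₀=1 and mₖ₊₁ = dₖaₖ − mₖ, dₖ₊₁ = (n − mₖ₊₁²)/dₖ, aₖ₊₁ = ⌊(a₀+mₖ₊₁)/dₖ₊₁⌋:
  k=1: m=47, d=77, a=1
  k=2: m=30, d=18, a=4
  k=3: m=42, d=29, a=3
  k=4: m=45, d=9, a=10
  k=5: m=45, d=29, a=3
  k=6: m=42, d=18, a=4
  k=7: m=30, d=77, a=1
  k=8: m=47, d=1, a=94
d=1 and a=2a₀=94 at k=8, so the next step gives (m, d) = (47, 77) again — its k=1 value — and the period has length 8.

[47; 1, 4, 3, 10, 3, 4, 1, 94]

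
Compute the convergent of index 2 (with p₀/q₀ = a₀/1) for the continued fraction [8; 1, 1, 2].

17/2

Using pₖ = aₖpₖ₋₁ + pₖ₋₂, qₖ = aₖqₖ₋₁ + qₖ₋₂ (with p₋₁=1, p₋₂=0, q₋₁=0, q₋₂=1):
  k=0: a=8, p=8, q=1
  k=1: a=1, p=9, q=1
  k=2: a=1, p=17, q=2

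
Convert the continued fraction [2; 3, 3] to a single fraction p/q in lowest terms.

23/10

Fold from the inside: start with 3/1.
  3 + 1/3 = 10/3
  2 + 3/10 = 23/10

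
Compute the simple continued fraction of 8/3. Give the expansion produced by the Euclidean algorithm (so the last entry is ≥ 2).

[2; 1, 2]

8 = 2×3 + 2
3 = 1×2 + 1
2 = 2×1 + 0  (stop)
So 8/3 = [2; 1, 2].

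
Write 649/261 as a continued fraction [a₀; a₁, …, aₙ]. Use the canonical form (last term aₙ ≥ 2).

[2; 2, 18, 7]

649 = 2·261 + 127
261 = 2·127 + 7
127 = 18·7 + 1
7 = 7·1 + 0  (stop)
So 649/261 = [2; 2, 18, 7].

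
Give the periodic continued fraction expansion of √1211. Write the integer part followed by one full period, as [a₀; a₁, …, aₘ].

a₀ = ⌊√1211⌋ = 34.
With m₀=0, d₀=1 and mₖ₊₁ = dₖaₖ − mₖ, dₖ₊₁ = (n − mₖ₊₁²)/dₖ, aₖ₊₁ = ⌊(a₀+mₖ₊₁)/dₖ₊₁⌋:
  k=1: m=34, d=55, a=1
  k=2: m=21, d=14, a=3
  k=3: m=21, d=55, a=1
  k=4: m=34, d=1, a=68
d=1 and a=2a₀=68 at k=4, so the next step gives (m, d) = (34, 55) again — its k=1 value — and the period has length 4.

[34; 1, 3, 1, 68]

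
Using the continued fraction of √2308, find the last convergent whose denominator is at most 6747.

√2308 = [48; 24, 96, …] (period length 2).
Convergents:
  p_0/q_0 = 48/1
  p_1/q_1 = 1153/24
  p_2/q_2 = 110736/2305
  p_3/q_3 = 2658817/55344
q_2 = 2305 ≤ 6747 < 55344 = q_3, so the answer is 110736/2305.

110736/2305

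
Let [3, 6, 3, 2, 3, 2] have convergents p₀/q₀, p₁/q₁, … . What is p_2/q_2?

60/19

Using pₖ = aₖpₖ₋₁ + pₖ₋₂, qₖ = aₖqₖ₋₁ + qₖ₋₂ (with p₋₁=1, p₋₂=0, q₋₁=0, q₋₂=1):
  k=0: a=3, p=3, q=1
  k=1: a=6, p=19, q=6
  k=2: a=3, p=60, q=19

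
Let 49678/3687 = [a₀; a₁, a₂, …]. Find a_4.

3

49678 = 13·3687 + 1747   →  a_0 = 13
3687 = 2·1747 + 193   →  a_1 = 2
1747 = 9·193 + 10   →  a_2 = 9
193 = 19·10 + 3   →  a_3 = 19
10 = 3·3 + 1   →  a_4 = 3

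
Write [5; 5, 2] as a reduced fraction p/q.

57/11

Using pₖ = aₖpₖ₋₁ + pₖ₋₂ and qₖ = aₖqₖ₋₁ + qₖ₋₂:
  k=0: a=5, p=5, q=1
  k=1: a=5, p=26, q=5
  k=2: a=2, p=57, q=11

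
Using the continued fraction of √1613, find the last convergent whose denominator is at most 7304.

119121/2966

√1613 = [40; 6, 6, 80, …] (period length 3).
Convergents:
  p_0/q_0 = 40/1
  p_1/q_1 = 241/6
  p_2/q_2 = 1486/37
  p_3/q_3 = 119121/2966
  p_4/q_4 = 716212/17833
q_3 = 2966 ≤ 7304 < 17833 = q_4, so the answer is 119121/2966.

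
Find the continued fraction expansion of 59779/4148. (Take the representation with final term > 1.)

59779 = 14*4148 + 1707
4148 = 2*1707 + 734
1707 = 2*734 + 239
734 = 3*239 + 17
239 = 14*17 + 1
17 = 17*1 + 0  (stop)
So 59779/4148 = [14; 2, 2, 3, 14, 17].

[14; 2, 2, 3, 14, 17]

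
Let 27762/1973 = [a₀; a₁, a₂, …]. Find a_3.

27762 = 14·1973 + 140   →  a_0 = 14
1973 = 14·140 + 13   →  a_1 = 14
140 = 10·13 + 10   →  a_2 = 10
13 = 1·10 + 3   →  a_3 = 1

1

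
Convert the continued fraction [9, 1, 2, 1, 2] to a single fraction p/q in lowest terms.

Fold from the inside: start with 2/1.
  1 + 1/2 = 3/2
  2 + 2/3 = 8/3
  1 + 3/8 = 11/8
  9 + 8/11 = 107/11

107/11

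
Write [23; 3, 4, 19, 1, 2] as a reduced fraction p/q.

Using pₖ = aₖpₖ₋₁ + pₖ₋₂ and qₖ = aₖqₖ₋₁ + qₖ₋₂:
  k=0: a=23, p=23, q=1
  k=1: a=3, p=70, q=3
  k=2: a=4, p=303, q=13
  k=3: a=19, p=5827, q=250
  k=4: a=1, p=6130, q=263
  k=5: a=2, p=18087, q=776

18087/776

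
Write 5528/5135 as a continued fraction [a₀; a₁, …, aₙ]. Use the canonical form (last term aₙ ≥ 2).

[1; 13, 15, 8, 1, 2]

5528 = 1*5135 + 393
5135 = 13*393 + 26
393 = 15*26 + 3
26 = 8*3 + 2
3 = 1*2 + 1
2 = 2*1 + 0  (stop)
So 5528/5135 = [1; 13, 15, 8, 1, 2].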